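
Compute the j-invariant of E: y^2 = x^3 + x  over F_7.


Delta = -16(4 a^3 + 27 b^2) mod 7 = 6
-1728 * (4 a)^3 = -1728 * (4*1)^3 mod 7 = 1
j = 1 * 6^(-1) mod 7 = 6

j = 6 (mod 7)


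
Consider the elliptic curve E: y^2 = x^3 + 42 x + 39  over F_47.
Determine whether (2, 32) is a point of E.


Check whether y^2 = x^3 + 42 x + 39 (mod 47) for (x, y) = (2, 32).
LHS: y^2 = 32^2 mod 47 = 37
RHS: x^3 + 42 x + 39 = 2^3 + 42*2 + 39 mod 47 = 37
LHS = RHS

Yes, on the curve


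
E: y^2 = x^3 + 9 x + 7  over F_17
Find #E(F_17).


For each x in F_17, count y with y^2 = x^3 + 9 x + 7 mod 17:
  x = 1: RHS = 0, y in [0]  -> 1 point(s)
  x = 2: RHS = 16, y in [4, 13]  -> 2 point(s)
  x = 8: RHS = 13, y in [8, 9]  -> 2 point(s)
  x = 9: RHS = 1, y in [1, 16]  -> 2 point(s)
  x = 10: RHS = 9, y in [3, 14]  -> 2 point(s)
  x = 11: RHS = 9, y in [3, 14]  -> 2 point(s)
  x = 13: RHS = 9, y in [3, 14]  -> 2 point(s)
  x = 14: RHS = 4, y in [2, 15]  -> 2 point(s)
  x = 15: RHS = 15, y in [7, 10]  -> 2 point(s)
Affine points: 17. Add the point at infinity: total = 18.

#E(F_17) = 18


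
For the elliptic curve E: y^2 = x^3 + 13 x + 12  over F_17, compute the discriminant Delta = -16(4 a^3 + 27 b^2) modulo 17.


4 a^3 + 27 b^2 = 4*13^3 + 27*12^2 = 8788 + 3888 = 12676
Delta = -16 * (12676) = -202816
Delta mod 17 = 11

Delta = 11 (mod 17)


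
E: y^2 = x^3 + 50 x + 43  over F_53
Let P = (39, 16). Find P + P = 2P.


Doubling: s = (3 x1^2 + a) / (2 y1)
s = (3*39^2 + 50) / (2*16) mod 53 = 10
x3 = s^2 - 2 x1 mod 53 = 10^2 - 2*39 = 22
y3 = s (x1 - x3) - y1 mod 53 = 10 * (39 - 22) - 16 = 48

2P = (22, 48)


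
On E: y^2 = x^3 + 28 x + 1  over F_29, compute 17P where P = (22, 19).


k = 17 = 10001_2 (binary, LSB first: 10001)
Double-and-add from P = (22, 19):
  bit 0 = 1: acc = O + (22, 19) = (22, 19)
  bit 1 = 0: acc unchanged = (22, 19)
  bit 2 = 0: acc unchanged = (22, 19)
  bit 3 = 0: acc unchanged = (22, 19)
  bit 4 = 1: acc = (22, 19) + (14, 18) = (27, 13)

17P = (27, 13)


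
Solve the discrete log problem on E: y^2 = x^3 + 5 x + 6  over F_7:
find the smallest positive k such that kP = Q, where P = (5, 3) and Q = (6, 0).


Enumerate multiples of P until we hit Q = (6, 0):
  1P = (5, 3)
  2P = (6, 0)
Match found at i = 2.

k = 2


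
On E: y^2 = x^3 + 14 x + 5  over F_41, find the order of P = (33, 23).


Compute successive multiples of P until we hit O:
  1P = (33, 23)
  2P = (39, 25)
  3P = (1, 15)
  4P = (25, 20)
  5P = (3, 19)
  6P = (38, 31)
  7P = (7, 35)
  8P = (0, 28)
  ... (continuing to 25P)
  25P = O

ord(P) = 25


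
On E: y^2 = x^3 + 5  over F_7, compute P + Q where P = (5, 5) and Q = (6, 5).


P != Q, so use the chord formula.
s = (y2 - y1) / (x2 - x1) = (0) / (1) mod 7 = 0
x3 = s^2 - x1 - x2 mod 7 = 0^2 - 5 - 6 = 3
y3 = s (x1 - x3) - y1 mod 7 = 0 * (5 - 3) - 5 = 2

P + Q = (3, 2)


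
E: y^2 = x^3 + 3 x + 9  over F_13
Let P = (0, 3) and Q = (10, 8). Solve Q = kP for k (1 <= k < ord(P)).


Enumerate multiples of P until we hit Q = (10, 8):
  1P = (0, 3)
  2P = (10, 5)
  3P = (2, 7)
  4P = (2, 6)
  5P = (10, 8)
Match found at i = 5.

k = 5


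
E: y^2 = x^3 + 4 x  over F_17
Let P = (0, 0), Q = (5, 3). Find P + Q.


P != Q, so use the chord formula.
s = (y2 - y1) / (x2 - x1) = (3) / (5) mod 17 = 4
x3 = s^2 - x1 - x2 mod 17 = 4^2 - 0 - 5 = 11
y3 = s (x1 - x3) - y1 mod 17 = 4 * (0 - 11) - 0 = 7

P + Q = (11, 7)


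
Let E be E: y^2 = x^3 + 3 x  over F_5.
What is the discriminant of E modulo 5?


4 a^3 + 27 b^2 = 4*3^3 + 27*0^2 = 108 + 0 = 108
Delta = -16 * (108) = -1728
Delta mod 5 = 2

Delta = 2 (mod 5)


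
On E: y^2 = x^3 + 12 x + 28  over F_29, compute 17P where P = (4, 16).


k = 17 = 10001_2 (binary, LSB first: 10001)
Double-and-add from P = (4, 16):
  bit 0 = 1: acc = O + (4, 16) = (4, 16)
  bit 1 = 0: acc unchanged = (4, 16)
  bit 2 = 0: acc unchanged = (4, 16)
  bit 3 = 0: acc unchanged = (4, 16)
  bit 4 = 1: acc = (4, 16) + (26, 20) = (23, 28)

17P = (23, 28)


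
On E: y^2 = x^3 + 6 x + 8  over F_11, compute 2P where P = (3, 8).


Doubling: s = (3 x1^2 + a) / (2 y1)
s = (3*3^2 + 6) / (2*8) mod 11 = 0
x3 = s^2 - 2 x1 mod 11 = 0^2 - 2*3 = 5
y3 = s (x1 - x3) - y1 mod 11 = 0 * (3 - 5) - 8 = 3

2P = (5, 3)


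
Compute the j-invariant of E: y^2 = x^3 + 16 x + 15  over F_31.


Delta = -16(4 a^3 + 27 b^2) mod 31 = 8
-1728 * (4 a)^3 = -1728 * (4*16)^3 mod 31 = 2
j = 2 * 8^(-1) mod 31 = 8

j = 8 (mod 31)


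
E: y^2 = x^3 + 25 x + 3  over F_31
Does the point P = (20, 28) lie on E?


Check whether y^2 = x^3 + 25 x + 3 (mod 31) for (x, y) = (20, 28).
LHS: y^2 = 28^2 mod 31 = 9
RHS: x^3 + 25 x + 3 = 20^3 + 25*20 + 3 mod 31 = 9
LHS = RHS

Yes, on the curve


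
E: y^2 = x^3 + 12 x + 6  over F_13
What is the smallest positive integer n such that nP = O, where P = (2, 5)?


Compute successive multiples of P until we hit O:
  1P = (2, 5)
  2P = (8, 4)
  3P = (7, 11)
  4P = (7, 2)
  5P = (8, 9)
  6P = (2, 8)
  7P = O

ord(P) = 7


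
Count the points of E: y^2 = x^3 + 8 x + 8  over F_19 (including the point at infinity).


For each x in F_19, count y with y^2 = x^3 + 8 x + 8 mod 19:
  x = 1: RHS = 17, y in [6, 13]  -> 2 point(s)
  x = 4: RHS = 9, y in [3, 16]  -> 2 point(s)
  x = 6: RHS = 6, y in [5, 14]  -> 2 point(s)
  x = 9: RHS = 11, y in [7, 12]  -> 2 point(s)
  x = 10: RHS = 5, y in [9, 10]  -> 2 point(s)
  x = 15: RHS = 7, y in [8, 11]  -> 2 point(s)
Affine points: 12. Add the point at infinity: total = 13.

#E(F_19) = 13


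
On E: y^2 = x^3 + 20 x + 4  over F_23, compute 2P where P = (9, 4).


Doubling: s = (3 x1^2 + a) / (2 y1)
s = (3*9^2 + 20) / (2*4) mod 23 = 7
x3 = s^2 - 2 x1 mod 23 = 7^2 - 2*9 = 8
y3 = s (x1 - x3) - y1 mod 23 = 7 * (9 - 8) - 4 = 3

2P = (8, 3)


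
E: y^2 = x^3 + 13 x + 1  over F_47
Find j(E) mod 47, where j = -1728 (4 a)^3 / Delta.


Delta = -16(4 a^3 + 27 b^2) mod 47 = 7
-1728 * (4 a)^3 = -1728 * (4*13)^3 mod 47 = 12
j = 12 * 7^(-1) mod 47 = 42

j = 42 (mod 47)


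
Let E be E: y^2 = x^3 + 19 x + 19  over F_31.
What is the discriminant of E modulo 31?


4 a^3 + 27 b^2 = 4*19^3 + 27*19^2 = 27436 + 9747 = 37183
Delta = -16 * (37183) = -594928
Delta mod 31 = 24

Delta = 24 (mod 31)


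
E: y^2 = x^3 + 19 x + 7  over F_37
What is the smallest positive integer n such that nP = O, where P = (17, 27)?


Compute successive multiples of P until we hit O:
  1P = (17, 27)
  2P = (13, 3)
  3P = (6, 2)
  4P = (21, 11)
  5P = (15, 2)
  6P = (4, 6)
  7P = (0, 9)
  8P = (16, 35)
  ... (continuing to 45P)
  45P = O

ord(P) = 45


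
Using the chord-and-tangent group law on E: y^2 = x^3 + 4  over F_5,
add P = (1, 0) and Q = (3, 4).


P != Q, so use the chord formula.
s = (y2 - y1) / (x2 - x1) = (4) / (2) mod 5 = 2
x3 = s^2 - x1 - x2 mod 5 = 2^2 - 1 - 3 = 0
y3 = s (x1 - x3) - y1 mod 5 = 2 * (1 - 0) - 0 = 2

P + Q = (0, 2)


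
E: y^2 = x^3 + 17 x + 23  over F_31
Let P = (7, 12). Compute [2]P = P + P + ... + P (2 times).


k = 2 = 10_2 (binary, LSB first: 01)
Double-and-add from P = (7, 12):
  bit 0 = 0: acc unchanged = O
  bit 1 = 1: acc = O + (6, 0) = (6, 0)

2P = (6, 0)


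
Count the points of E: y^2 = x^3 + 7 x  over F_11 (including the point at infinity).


For each x in F_11, count y with y^2 = x^3 + 7 x + 0 mod 11:
  x = 0: RHS = 0, y in [0]  -> 1 point(s)
  x = 2: RHS = 0, y in [0]  -> 1 point(s)
  x = 3: RHS = 4, y in [2, 9]  -> 2 point(s)
  x = 4: RHS = 4, y in [2, 9]  -> 2 point(s)
  x = 6: RHS = 5, y in [4, 7]  -> 2 point(s)
  x = 9: RHS = 0, y in [0]  -> 1 point(s)
  x = 10: RHS = 3, y in [5, 6]  -> 2 point(s)
Affine points: 11. Add the point at infinity: total = 12.

#E(F_11) = 12


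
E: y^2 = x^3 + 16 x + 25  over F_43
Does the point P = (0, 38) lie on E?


Check whether y^2 = x^3 + 16 x + 25 (mod 43) for (x, y) = (0, 38).
LHS: y^2 = 38^2 mod 43 = 25
RHS: x^3 + 16 x + 25 = 0^3 + 16*0 + 25 mod 43 = 25
LHS = RHS

Yes, on the curve


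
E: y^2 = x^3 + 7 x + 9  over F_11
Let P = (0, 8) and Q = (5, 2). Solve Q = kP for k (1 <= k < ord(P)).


Enumerate multiples of P until we hit Q = (5, 2):
  1P = (0, 8)
  2P = (9, 8)
  3P = (2, 3)
  4P = (7, 4)
  5P = (5, 9)
  6P = (10, 1)
  7P = (6, 5)
  8P = (8, 7)
  9P = (8, 4)
  10P = (6, 6)
  11P = (10, 10)
  12P = (5, 2)
Match found at i = 12.

k = 12


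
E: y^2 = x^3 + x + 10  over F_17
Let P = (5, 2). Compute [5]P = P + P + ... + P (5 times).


k = 5 = 101_2 (binary, LSB first: 101)
Double-and-add from P = (5, 2):
  bit 0 = 1: acc = O + (5, 2) = (5, 2)
  bit 1 = 0: acc unchanged = (5, 2)
  bit 2 = 1: acc = (5, 2) + (11, 14) = (5, 15)

5P = (5, 15)


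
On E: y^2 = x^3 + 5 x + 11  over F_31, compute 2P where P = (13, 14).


Doubling: s = (3 x1^2 + a) / (2 y1)
s = (3*13^2 + 5) / (2*14) mod 31 = 5
x3 = s^2 - 2 x1 mod 31 = 5^2 - 2*13 = 30
y3 = s (x1 - x3) - y1 mod 31 = 5 * (13 - 30) - 14 = 25

2P = (30, 25)


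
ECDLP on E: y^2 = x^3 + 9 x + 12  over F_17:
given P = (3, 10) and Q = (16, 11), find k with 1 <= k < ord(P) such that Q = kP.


Enumerate multiples of P until we hit Q = (16, 11):
  1P = (3, 10)
  2P = (2, 2)
  3P = (8, 1)
  4P = (14, 3)
  5P = (16, 6)
  6P = (16, 11)
Match found at i = 6.

k = 6


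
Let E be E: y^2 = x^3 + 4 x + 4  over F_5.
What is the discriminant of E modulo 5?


4 a^3 + 27 b^2 = 4*4^3 + 27*4^2 = 256 + 432 = 688
Delta = -16 * (688) = -11008
Delta mod 5 = 2

Delta = 2 (mod 5)


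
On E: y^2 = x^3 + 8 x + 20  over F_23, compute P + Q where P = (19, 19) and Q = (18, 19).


P != Q, so use the chord formula.
s = (y2 - y1) / (x2 - x1) = (0) / (22) mod 23 = 0
x3 = s^2 - x1 - x2 mod 23 = 0^2 - 19 - 18 = 9
y3 = s (x1 - x3) - y1 mod 23 = 0 * (19 - 9) - 19 = 4

P + Q = (9, 4)


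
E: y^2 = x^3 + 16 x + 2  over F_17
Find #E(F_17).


For each x in F_17, count y with y^2 = x^3 + 16 x + 2 mod 17:
  x = 0: RHS = 2, y in [6, 11]  -> 2 point(s)
  x = 1: RHS = 2, y in [6, 11]  -> 2 point(s)
  x = 2: RHS = 8, y in [5, 12]  -> 2 point(s)
  x = 3: RHS = 9, y in [3, 14]  -> 2 point(s)
  x = 6: RHS = 8, y in [5, 12]  -> 2 point(s)
  x = 7: RHS = 15, y in [7, 10]  -> 2 point(s)
  x = 8: RHS = 13, y in [8, 9]  -> 2 point(s)
  x = 9: RHS = 8, y in [5, 12]  -> 2 point(s)
  x = 11: RHS = 13, y in [8, 9]  -> 2 point(s)
  x = 12: RHS = 1, y in [1, 16]  -> 2 point(s)
  x = 15: RHS = 13, y in [8, 9]  -> 2 point(s)
  x = 16: RHS = 2, y in [6, 11]  -> 2 point(s)
Affine points: 24. Add the point at infinity: total = 25.

#E(F_17) = 25


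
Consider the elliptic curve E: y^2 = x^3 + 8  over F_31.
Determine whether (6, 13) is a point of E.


Check whether y^2 = x^3 + 0 x + 8 (mod 31) for (x, y) = (6, 13).
LHS: y^2 = 13^2 mod 31 = 14
RHS: x^3 + 0 x + 8 = 6^3 + 0*6 + 8 mod 31 = 7
LHS != RHS

No, not on the curve


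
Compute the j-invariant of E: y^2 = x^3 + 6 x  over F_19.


Delta = -16(4 a^3 + 27 b^2) mod 19 = 8
-1728 * (4 a)^3 = -1728 * (4*6)^3 mod 19 = 11
j = 11 * 8^(-1) mod 19 = 18

j = 18 (mod 19)


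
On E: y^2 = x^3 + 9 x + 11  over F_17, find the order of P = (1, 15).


Compute successive multiples of P until we hit O:
  1P = (1, 15)
  2P = (7, 3)
  3P = (13, 9)
  4P = (16, 1)
  5P = (15, 6)
  6P = (10, 9)
  7P = (14, 5)
  8P = (4, 3)
  ... (continuing to 22P)
  22P = O

ord(P) = 22


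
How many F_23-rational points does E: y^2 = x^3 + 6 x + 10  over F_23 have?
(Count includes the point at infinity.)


For each x in F_23, count y with y^2 = x^3 + 6 x + 10 mod 23:
  x = 3: RHS = 9, y in [3, 20]  -> 2 point(s)
  x = 4: RHS = 6, y in [11, 12]  -> 2 point(s)
  x = 5: RHS = 4, y in [2, 21]  -> 2 point(s)
  x = 6: RHS = 9, y in [3, 20]  -> 2 point(s)
  x = 7: RHS = 4, y in [2, 21]  -> 2 point(s)
  x = 8: RHS = 18, y in [8, 15]  -> 2 point(s)
  x = 10: RHS = 12, y in [9, 14]  -> 2 point(s)
  x = 11: RHS = 4, y in [2, 21]  -> 2 point(s)
  x = 12: RHS = 16, y in [4, 19]  -> 2 point(s)
  x = 13: RHS = 8, y in [10, 13]  -> 2 point(s)
  x = 14: RHS = 9, y in [3, 20]  -> 2 point(s)
  x = 15: RHS = 2, y in [5, 18]  -> 2 point(s)
  x = 16: RHS = 16, y in [4, 19]  -> 2 point(s)
  x = 18: RHS = 16, y in [4, 19]  -> 2 point(s)
  x = 21: RHS = 13, y in [6, 17]  -> 2 point(s)
  x = 22: RHS = 3, y in [7, 16]  -> 2 point(s)
Affine points: 32. Add the point at infinity: total = 33.

#E(F_23) = 33


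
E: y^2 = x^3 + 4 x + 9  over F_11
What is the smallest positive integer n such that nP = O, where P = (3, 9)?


Compute successive multiples of P until we hit O:
  1P = (3, 9)
  2P = (8, 5)
  3P = (9, 9)
  4P = (10, 2)
  5P = (10, 9)
  6P = (9, 2)
  7P = (8, 6)
  8P = (3, 2)
  ... (continuing to 9P)
  9P = O

ord(P) = 9


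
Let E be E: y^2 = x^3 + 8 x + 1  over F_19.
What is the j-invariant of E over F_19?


Delta = -16(4 a^3 + 27 b^2) mod 19 = 12
-1728 * (4 a)^3 = -1728 * (4*8)^3 mod 19 = 12
j = 12 * 12^(-1) mod 19 = 1

j = 1 (mod 19)


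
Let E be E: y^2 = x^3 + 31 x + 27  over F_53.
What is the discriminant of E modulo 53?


4 a^3 + 27 b^2 = 4*31^3 + 27*27^2 = 119164 + 19683 = 138847
Delta = -16 * (138847) = -2221552
Delta mod 53 = 49

Delta = 49 (mod 53)


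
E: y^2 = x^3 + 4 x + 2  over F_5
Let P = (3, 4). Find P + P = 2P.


Doubling: s = (3 x1^2 + a) / (2 y1)
s = (3*3^2 + 4) / (2*4) mod 5 = 2
x3 = s^2 - 2 x1 mod 5 = 2^2 - 2*3 = 3
y3 = s (x1 - x3) - y1 mod 5 = 2 * (3 - 3) - 4 = 1

2P = (3, 1)


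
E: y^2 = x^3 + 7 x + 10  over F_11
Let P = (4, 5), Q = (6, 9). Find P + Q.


P != Q, so use the chord formula.
s = (y2 - y1) / (x2 - x1) = (4) / (2) mod 11 = 2
x3 = s^2 - x1 - x2 mod 11 = 2^2 - 4 - 6 = 5
y3 = s (x1 - x3) - y1 mod 11 = 2 * (4 - 5) - 5 = 4

P + Q = (5, 4)


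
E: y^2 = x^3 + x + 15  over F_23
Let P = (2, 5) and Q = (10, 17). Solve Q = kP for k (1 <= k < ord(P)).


Enumerate multiples of P until we hit Q = (10, 17):
  1P = (2, 5)
  2P = (20, 13)
  3P = (10, 17)
Match found at i = 3.

k = 3


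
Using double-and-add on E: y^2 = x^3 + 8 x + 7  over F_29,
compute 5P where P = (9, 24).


k = 5 = 101_2 (binary, LSB first: 101)
Double-and-add from P = (9, 24):
  bit 0 = 1: acc = O + (9, 24) = (9, 24)
  bit 1 = 0: acc unchanged = (9, 24)
  bit 2 = 1: acc = (9, 24) + (12, 27) = (9, 5)

5P = (9, 5)


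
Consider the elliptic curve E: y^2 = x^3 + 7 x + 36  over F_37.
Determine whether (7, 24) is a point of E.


Check whether y^2 = x^3 + 7 x + 36 (mod 37) for (x, y) = (7, 24).
LHS: y^2 = 24^2 mod 37 = 21
RHS: x^3 + 7 x + 36 = 7^3 + 7*7 + 36 mod 37 = 21
LHS = RHS

Yes, on the curve


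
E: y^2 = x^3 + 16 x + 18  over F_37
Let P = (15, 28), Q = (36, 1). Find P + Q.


P != Q, so use the chord formula.
s = (y2 - y1) / (x2 - x1) = (10) / (21) mod 37 = 4
x3 = s^2 - x1 - x2 mod 37 = 4^2 - 15 - 36 = 2
y3 = s (x1 - x3) - y1 mod 37 = 4 * (15 - 2) - 28 = 24

P + Q = (2, 24)


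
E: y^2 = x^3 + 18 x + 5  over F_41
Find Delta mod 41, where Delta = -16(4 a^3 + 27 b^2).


4 a^3 + 27 b^2 = 4*18^3 + 27*5^2 = 23328 + 675 = 24003
Delta = -16 * (24003) = -384048
Delta mod 41 = 40

Delta = 40 (mod 41)


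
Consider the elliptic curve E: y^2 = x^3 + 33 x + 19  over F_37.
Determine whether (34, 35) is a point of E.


Check whether y^2 = x^3 + 33 x + 19 (mod 37) for (x, y) = (34, 35).
LHS: y^2 = 35^2 mod 37 = 4
RHS: x^3 + 33 x + 19 = 34^3 + 33*34 + 19 mod 37 = 4
LHS = RHS

Yes, on the curve


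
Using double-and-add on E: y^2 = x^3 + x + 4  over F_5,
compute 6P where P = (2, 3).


k = 6 = 110_2 (binary, LSB first: 011)
Double-and-add from P = (2, 3):
  bit 0 = 0: acc unchanged = O
  bit 1 = 1: acc = O + (0, 3) = (0, 3)
  bit 2 = 1: acc = (0, 3) + (1, 1) = (3, 3)

6P = (3, 3)


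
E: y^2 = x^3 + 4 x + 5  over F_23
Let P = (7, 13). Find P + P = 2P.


Doubling: s = (3 x1^2 + a) / (2 y1)
s = (3*7^2 + 4) / (2*13) mod 23 = 12
x3 = s^2 - 2 x1 mod 23 = 12^2 - 2*7 = 15
y3 = s (x1 - x3) - y1 mod 23 = 12 * (7 - 15) - 13 = 6

2P = (15, 6)


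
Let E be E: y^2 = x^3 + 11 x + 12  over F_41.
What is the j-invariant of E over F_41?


Delta = -16(4 a^3 + 27 b^2) mod 41 = 3
-1728 * (4 a)^3 = -1728 * (4*11)^3 mod 41 = 2
j = 2 * 3^(-1) mod 41 = 28

j = 28 (mod 41)


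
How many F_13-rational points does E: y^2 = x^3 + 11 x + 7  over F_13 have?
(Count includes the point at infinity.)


For each x in F_13, count y with y^2 = x^3 + 11 x + 7 mod 13:
  x = 6: RHS = 3, y in [4, 9]  -> 2 point(s)
  x = 8: RHS = 9, y in [3, 10]  -> 2 point(s)
  x = 9: RHS = 3, y in [4, 9]  -> 2 point(s)
  x = 10: RHS = 12, y in [5, 8]  -> 2 point(s)
  x = 11: RHS = 3, y in [4, 9]  -> 2 point(s)
Affine points: 10. Add the point at infinity: total = 11.

#E(F_13) = 11


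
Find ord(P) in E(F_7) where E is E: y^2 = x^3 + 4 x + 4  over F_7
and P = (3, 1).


Compute successive multiples of P until we hit O:
  1P = (3, 1)
  2P = (5, 3)
  3P = (0, 2)
  4P = (1, 3)
  5P = (4, 0)
  6P = (1, 4)
  7P = (0, 5)
  8P = (5, 4)
  ... (continuing to 10P)
  10P = O

ord(P) = 10


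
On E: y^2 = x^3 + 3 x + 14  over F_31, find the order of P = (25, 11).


Compute successive multiples of P until we hit O:
  1P = (25, 11)
  2P = (16, 2)
  3P = (22, 23)
  4P = (0, 13)
  5P = (13, 24)
  6P = (3, 22)
  7P = (11, 13)
  8P = (14, 14)
  ... (continuing to 20P)
  20P = O

ord(P) = 20


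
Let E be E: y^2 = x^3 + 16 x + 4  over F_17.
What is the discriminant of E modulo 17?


4 a^3 + 27 b^2 = 4*16^3 + 27*4^2 = 16384 + 432 = 16816
Delta = -16 * (16816) = -269056
Delta mod 17 = 3

Delta = 3 (mod 17)


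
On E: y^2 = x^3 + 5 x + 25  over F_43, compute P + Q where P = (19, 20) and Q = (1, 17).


P != Q, so use the chord formula.
s = (y2 - y1) / (x2 - x1) = (40) / (25) mod 43 = 36
x3 = s^2 - x1 - x2 mod 43 = 36^2 - 19 - 1 = 29
y3 = s (x1 - x3) - y1 mod 43 = 36 * (19 - 29) - 20 = 7

P + Q = (29, 7)


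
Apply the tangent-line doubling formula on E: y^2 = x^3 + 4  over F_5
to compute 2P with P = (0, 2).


Doubling: s = (3 x1^2 + a) / (2 y1)
s = (3*0^2 + 0) / (2*2) mod 5 = 0
x3 = s^2 - 2 x1 mod 5 = 0^2 - 2*0 = 0
y3 = s (x1 - x3) - y1 mod 5 = 0 * (0 - 0) - 2 = 3

2P = (0, 3)


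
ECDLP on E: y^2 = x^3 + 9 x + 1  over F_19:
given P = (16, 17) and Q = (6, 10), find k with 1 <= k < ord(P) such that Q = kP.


Enumerate multiples of P until we hit Q = (6, 10):
  1P = (16, 17)
  2P = (11, 14)
  3P = (3, 6)
  4P = (6, 9)
  5P = (6, 10)
Match found at i = 5.

k = 5


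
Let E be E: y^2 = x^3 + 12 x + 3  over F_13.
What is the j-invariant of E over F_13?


Delta = -16(4 a^3 + 27 b^2) mod 13 = 11
-1728 * (4 a)^3 = -1728 * (4*12)^3 mod 13 = 1
j = 1 * 11^(-1) mod 13 = 6

j = 6 (mod 13)


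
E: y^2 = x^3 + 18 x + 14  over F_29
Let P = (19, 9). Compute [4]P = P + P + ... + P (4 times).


k = 4 = 100_2 (binary, LSB first: 001)
Double-and-add from P = (19, 9):
  bit 0 = 0: acc unchanged = O
  bit 1 = 0: acc unchanged = O
  bit 2 = 1: acc = O + (15, 11) = (15, 11)

4P = (15, 11)


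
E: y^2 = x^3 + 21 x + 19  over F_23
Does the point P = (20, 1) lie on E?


Check whether y^2 = x^3 + 21 x + 19 (mod 23) for (x, y) = (20, 1).
LHS: y^2 = 1^2 mod 23 = 1
RHS: x^3 + 21 x + 19 = 20^3 + 21*20 + 19 mod 23 = 21
LHS != RHS

No, not on the curve


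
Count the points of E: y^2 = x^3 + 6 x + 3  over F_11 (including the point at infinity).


For each x in F_11, count y with y^2 = x^3 + 6 x + 3 mod 11:
  x = 0: RHS = 3, y in [5, 6]  -> 2 point(s)
  x = 2: RHS = 1, y in [1, 10]  -> 2 point(s)
  x = 3: RHS = 4, y in [2, 9]  -> 2 point(s)
  x = 4: RHS = 3, y in [5, 6]  -> 2 point(s)
  x = 5: RHS = 4, y in [2, 9]  -> 2 point(s)
  x = 7: RHS = 3, y in [5, 6]  -> 2 point(s)
  x = 9: RHS = 5, y in [4, 7]  -> 2 point(s)
Affine points: 14. Add the point at infinity: total = 15.

#E(F_11) = 15


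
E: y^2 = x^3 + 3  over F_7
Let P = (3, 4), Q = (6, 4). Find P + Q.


P != Q, so use the chord formula.
s = (y2 - y1) / (x2 - x1) = (0) / (3) mod 7 = 0
x3 = s^2 - x1 - x2 mod 7 = 0^2 - 3 - 6 = 5
y3 = s (x1 - x3) - y1 mod 7 = 0 * (3 - 5) - 4 = 3

P + Q = (5, 3)


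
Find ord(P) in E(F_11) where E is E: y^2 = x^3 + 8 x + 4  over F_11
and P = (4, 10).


Compute successive multiples of P until we hit O:
  1P = (4, 10)
  2P = (6, 2)
  3P = (6, 9)
  4P = (4, 1)
  5P = O

ord(P) = 5


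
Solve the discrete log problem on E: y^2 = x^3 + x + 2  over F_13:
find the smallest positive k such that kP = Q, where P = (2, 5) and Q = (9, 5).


Enumerate multiples of P until we hit Q = (9, 5):
  1P = (2, 5)
  2P = (9, 8)
  3P = (12, 0)
  4P = (9, 5)
Match found at i = 4.

k = 4


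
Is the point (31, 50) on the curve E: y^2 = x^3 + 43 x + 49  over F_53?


Check whether y^2 = x^3 + 43 x + 49 (mod 53) for (x, y) = (31, 50).
LHS: y^2 = 50^2 mod 53 = 9
RHS: x^3 + 43 x + 49 = 31^3 + 43*31 + 49 mod 53 = 9
LHS = RHS

Yes, on the curve


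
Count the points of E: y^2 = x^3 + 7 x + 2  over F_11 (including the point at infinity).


For each x in F_11, count y with y^2 = x^3 + 7 x + 2 mod 11:
  x = 7: RHS = 9, y in [3, 8]  -> 2 point(s)
  x = 8: RHS = 9, y in [3, 8]  -> 2 point(s)
  x = 10: RHS = 5, y in [4, 7]  -> 2 point(s)
Affine points: 6. Add the point at infinity: total = 7.

#E(F_11) = 7


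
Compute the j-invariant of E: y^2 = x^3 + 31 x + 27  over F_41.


Delta = -16(4 a^3 + 27 b^2) mod 41 = 33
-1728 * (4 a)^3 = -1728 * (4*31)^3 mod 41 = 35
j = 35 * 33^(-1) mod 41 = 11

j = 11 (mod 41)


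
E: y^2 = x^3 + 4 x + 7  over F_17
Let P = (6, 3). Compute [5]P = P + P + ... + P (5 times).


k = 5 = 101_2 (binary, LSB first: 101)
Double-and-add from P = (6, 3):
  bit 0 = 1: acc = O + (6, 3) = (6, 3)
  bit 1 = 0: acc unchanged = (6, 3)
  bit 2 = 1: acc = (6, 3) + (7, 15) = (12, 10)

5P = (12, 10)


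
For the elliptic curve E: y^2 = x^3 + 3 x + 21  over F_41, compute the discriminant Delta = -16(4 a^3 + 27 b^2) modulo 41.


4 a^3 + 27 b^2 = 4*3^3 + 27*21^2 = 108 + 11907 = 12015
Delta = -16 * (12015) = -192240
Delta mod 41 = 9

Delta = 9 (mod 41)


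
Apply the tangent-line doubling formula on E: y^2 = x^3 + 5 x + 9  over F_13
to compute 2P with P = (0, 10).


Doubling: s = (3 x1^2 + a) / (2 y1)
s = (3*0^2 + 5) / (2*10) mod 13 = 10
x3 = s^2 - 2 x1 mod 13 = 10^2 - 2*0 = 9
y3 = s (x1 - x3) - y1 mod 13 = 10 * (0 - 9) - 10 = 4

2P = (9, 4)


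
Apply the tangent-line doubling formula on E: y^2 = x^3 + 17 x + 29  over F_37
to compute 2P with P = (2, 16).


Doubling: s = (3 x1^2 + a) / (2 y1)
s = (3*2^2 + 17) / (2*16) mod 37 = 9
x3 = s^2 - 2 x1 mod 37 = 9^2 - 2*2 = 3
y3 = s (x1 - x3) - y1 mod 37 = 9 * (2 - 3) - 16 = 12

2P = (3, 12)


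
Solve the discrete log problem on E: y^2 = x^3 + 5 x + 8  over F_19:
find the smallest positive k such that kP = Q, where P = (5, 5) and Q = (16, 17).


Enumerate multiples of P until we hit Q = (16, 17):
  1P = (5, 5)
  2P = (16, 2)
  3P = (2, 8)
  4P = (13, 3)
  5P = (7, 5)
  6P = (7, 14)
  7P = (13, 16)
  8P = (2, 11)
  9P = (16, 17)
Match found at i = 9.

k = 9


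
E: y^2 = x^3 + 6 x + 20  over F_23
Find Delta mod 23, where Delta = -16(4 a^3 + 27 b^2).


4 a^3 + 27 b^2 = 4*6^3 + 27*20^2 = 864 + 10800 = 11664
Delta = -16 * (11664) = -186624
Delta mod 23 = 21

Delta = 21 (mod 23)


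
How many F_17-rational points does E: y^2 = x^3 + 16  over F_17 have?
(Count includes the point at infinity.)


For each x in F_17, count y with y^2 = x^3 + 0 x + 16 mod 17:
  x = 0: RHS = 16, y in [4, 13]  -> 2 point(s)
  x = 1: RHS = 0, y in [0]  -> 1 point(s)
  x = 3: RHS = 9, y in [3, 14]  -> 2 point(s)
  x = 7: RHS = 2, y in [6, 11]  -> 2 point(s)
  x = 8: RHS = 1, y in [1, 16]  -> 2 point(s)
  x = 10: RHS = 13, y in [8, 9]  -> 2 point(s)
  x = 11: RHS = 4, y in [2, 15]  -> 2 point(s)
  x = 15: RHS = 8, y in [5, 12]  -> 2 point(s)
  x = 16: RHS = 15, y in [7, 10]  -> 2 point(s)
Affine points: 17. Add the point at infinity: total = 18.

#E(F_17) = 18


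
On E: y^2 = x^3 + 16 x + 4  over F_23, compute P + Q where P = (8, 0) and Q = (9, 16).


P != Q, so use the chord formula.
s = (y2 - y1) / (x2 - x1) = (16) / (1) mod 23 = 16
x3 = s^2 - x1 - x2 mod 23 = 16^2 - 8 - 9 = 9
y3 = s (x1 - x3) - y1 mod 23 = 16 * (8 - 9) - 0 = 7

P + Q = (9, 7)


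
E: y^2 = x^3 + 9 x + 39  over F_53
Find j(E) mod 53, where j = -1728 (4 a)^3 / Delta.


Delta = -16(4 a^3 + 27 b^2) mod 53 = 6
-1728 * (4 a)^3 = -1728 * (4*9)^3 mod 53 = 18
j = 18 * 6^(-1) mod 53 = 3

j = 3 (mod 53)


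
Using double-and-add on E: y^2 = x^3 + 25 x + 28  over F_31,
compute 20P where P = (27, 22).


k = 20 = 10100_2 (binary, LSB first: 00101)
Double-and-add from P = (27, 22):
  bit 0 = 0: acc unchanged = O
  bit 1 = 0: acc unchanged = O
  bit 2 = 1: acc = O + (29, 1) = (29, 1)
  bit 3 = 0: acc unchanged = (29, 1)
  bit 4 = 1: acc = (29, 1) + (30, 23) = (22, 29)

20P = (22, 29)


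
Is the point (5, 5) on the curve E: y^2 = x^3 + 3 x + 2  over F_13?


Check whether y^2 = x^3 + 3 x + 2 (mod 13) for (x, y) = (5, 5).
LHS: y^2 = 5^2 mod 13 = 12
RHS: x^3 + 3 x + 2 = 5^3 + 3*5 + 2 mod 13 = 12
LHS = RHS

Yes, on the curve


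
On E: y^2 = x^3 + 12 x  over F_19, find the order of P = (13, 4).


Compute successive multiples of P until we hit O:
  1P = (13, 4)
  2P = (9, 18)
  3P = (14, 9)
  4P = (17, 14)
  5P = (0, 0)
  6P = (17, 5)
  7P = (14, 10)
  8P = (9, 1)
  ... (continuing to 10P)
  10P = O

ord(P) = 10


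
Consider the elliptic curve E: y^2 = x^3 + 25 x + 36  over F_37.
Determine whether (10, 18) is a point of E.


Check whether y^2 = x^3 + 25 x + 36 (mod 37) for (x, y) = (10, 18).
LHS: y^2 = 18^2 mod 37 = 28
RHS: x^3 + 25 x + 36 = 10^3 + 25*10 + 36 mod 37 = 28
LHS = RHS

Yes, on the curve


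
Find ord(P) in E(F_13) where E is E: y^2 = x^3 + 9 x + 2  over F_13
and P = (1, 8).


Compute successive multiples of P until we hit O:
  1P = (1, 8)
  2P = (1, 5)
  3P = O

ord(P) = 3


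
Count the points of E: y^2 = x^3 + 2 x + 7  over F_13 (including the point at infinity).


For each x in F_13, count y with y^2 = x^3 + 2 x + 7 mod 13:
  x = 1: RHS = 10, y in [6, 7]  -> 2 point(s)
  x = 3: RHS = 1, y in [1, 12]  -> 2 point(s)
  x = 4: RHS = 1, y in [1, 12]  -> 2 point(s)
  x = 5: RHS = 12, y in [5, 8]  -> 2 point(s)
  x = 6: RHS = 1, y in [1, 12]  -> 2 point(s)
  x = 7: RHS = 0, y in [0]  -> 1 point(s)
  x = 9: RHS = 0, y in [0]  -> 1 point(s)
  x = 10: RHS = 0, y in [0]  -> 1 point(s)
  x = 12: RHS = 4, y in [2, 11]  -> 2 point(s)
Affine points: 15. Add the point at infinity: total = 16.

#E(F_13) = 16


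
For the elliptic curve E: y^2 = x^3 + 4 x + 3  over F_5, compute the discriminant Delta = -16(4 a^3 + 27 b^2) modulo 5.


4 a^3 + 27 b^2 = 4*4^3 + 27*3^2 = 256 + 243 = 499
Delta = -16 * (499) = -7984
Delta mod 5 = 1

Delta = 1 (mod 5)


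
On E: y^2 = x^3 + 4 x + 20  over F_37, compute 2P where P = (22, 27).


Doubling: s = (3 x1^2 + a) / (2 y1)
s = (3*22^2 + 4) / (2*27) mod 37 = 16
x3 = s^2 - 2 x1 mod 37 = 16^2 - 2*22 = 27
y3 = s (x1 - x3) - y1 mod 37 = 16 * (22 - 27) - 27 = 4

2P = (27, 4)


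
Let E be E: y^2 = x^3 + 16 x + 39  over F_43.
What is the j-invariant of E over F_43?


Delta = -16(4 a^3 + 27 b^2) mod 43 = 38
-1728 * (4 a)^3 = -1728 * (4*16)^3 mod 43 = 1
j = 1 * 38^(-1) mod 43 = 17

j = 17 (mod 43)


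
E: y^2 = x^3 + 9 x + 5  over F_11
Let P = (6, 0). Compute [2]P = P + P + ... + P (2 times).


k = 2 = 10_2 (binary, LSB first: 01)
Double-and-add from P = (6, 0):
  bit 0 = 0: acc unchanged = O
  bit 1 = 1: acc = O + O = O

2P = O


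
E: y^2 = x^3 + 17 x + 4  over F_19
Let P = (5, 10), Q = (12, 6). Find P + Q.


P != Q, so use the chord formula.
s = (y2 - y1) / (x2 - x1) = (15) / (7) mod 19 = 13
x3 = s^2 - x1 - x2 mod 19 = 13^2 - 5 - 12 = 0
y3 = s (x1 - x3) - y1 mod 19 = 13 * (5 - 0) - 10 = 17

P + Q = (0, 17)


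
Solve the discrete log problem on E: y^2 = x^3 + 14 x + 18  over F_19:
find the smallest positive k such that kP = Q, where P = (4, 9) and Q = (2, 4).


Enumerate multiples of P until we hit Q = (2, 4):
  1P = (4, 9)
  2P = (17, 18)
  3P = (5, 2)
  4P = (2, 15)
  5P = (3, 7)
  6P = (16, 5)
  7P = (16, 14)
  8P = (3, 12)
  9P = (2, 4)
Match found at i = 9.

k = 9


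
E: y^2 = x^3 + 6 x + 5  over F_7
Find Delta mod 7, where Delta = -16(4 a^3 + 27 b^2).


4 a^3 + 27 b^2 = 4*6^3 + 27*5^2 = 864 + 675 = 1539
Delta = -16 * (1539) = -24624
Delta mod 7 = 2

Delta = 2 (mod 7)


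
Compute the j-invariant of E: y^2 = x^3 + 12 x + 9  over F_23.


Delta = -16(4 a^3 + 27 b^2) mod 23 = 6
-1728 * (4 a)^3 = -1728 * (4*12)^3 mod 23 = 22
j = 22 * 6^(-1) mod 23 = 19

j = 19 (mod 23)


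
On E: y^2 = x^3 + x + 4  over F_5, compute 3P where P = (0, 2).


k = 3 = 11_2 (binary, LSB first: 11)
Double-and-add from P = (0, 2):
  bit 0 = 1: acc = O + (0, 2) = (0, 2)
  bit 1 = 1: acc = (0, 2) + (1, 4) = (3, 2)

3P = (3, 2)


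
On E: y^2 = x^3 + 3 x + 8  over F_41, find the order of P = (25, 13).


Compute successive multiples of P until we hit O:
  1P = (25, 13)
  2P = (27, 16)
  3P = (22, 12)
  4P = (26, 14)
  5P = (32, 21)
  6P = (33, 13)
  7P = (24, 28)
  8P = (12, 38)
  ... (continuing to 41P)
  41P = O

ord(P) = 41


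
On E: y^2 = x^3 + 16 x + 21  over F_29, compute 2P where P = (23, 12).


Doubling: s = (3 x1^2 + a) / (2 y1)
s = (3*23^2 + 16) / (2*12) mod 29 = 10
x3 = s^2 - 2 x1 mod 29 = 10^2 - 2*23 = 25
y3 = s (x1 - x3) - y1 mod 29 = 10 * (23 - 25) - 12 = 26

2P = (25, 26)


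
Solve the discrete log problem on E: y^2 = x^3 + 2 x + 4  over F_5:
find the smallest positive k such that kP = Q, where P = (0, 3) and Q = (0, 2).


Enumerate multiples of P until we hit Q = (0, 2):
  1P = (0, 3)
  2P = (4, 4)
  3P = (2, 4)
  4P = (2, 1)
  5P = (4, 1)
  6P = (0, 2)
Match found at i = 6.

k = 6


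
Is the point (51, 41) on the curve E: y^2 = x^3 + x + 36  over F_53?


Check whether y^2 = x^3 + 1 x + 36 (mod 53) for (x, y) = (51, 41).
LHS: y^2 = 41^2 mod 53 = 38
RHS: x^3 + 1 x + 36 = 51^3 + 1*51 + 36 mod 53 = 26
LHS != RHS

No, not on the curve


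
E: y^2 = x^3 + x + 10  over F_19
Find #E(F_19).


For each x in F_19, count y with y^2 = x^3 + 1 x + 10 mod 19:
  x = 2: RHS = 1, y in [1, 18]  -> 2 point(s)
  x = 5: RHS = 7, y in [8, 11]  -> 2 point(s)
  x = 6: RHS = 4, y in [2, 17]  -> 2 point(s)
  x = 8: RHS = 17, y in [6, 13]  -> 2 point(s)
  x = 9: RHS = 7, y in [8, 11]  -> 2 point(s)
  x = 13: RHS = 16, y in [4, 15]  -> 2 point(s)
  x = 17: RHS = 0, y in [0]  -> 1 point(s)
Affine points: 13. Add the point at infinity: total = 14.

#E(F_19) = 14


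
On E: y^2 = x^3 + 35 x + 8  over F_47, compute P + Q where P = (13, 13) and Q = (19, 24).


P != Q, so use the chord formula.
s = (y2 - y1) / (x2 - x1) = (11) / (6) mod 47 = 41
x3 = s^2 - x1 - x2 mod 47 = 41^2 - 13 - 19 = 4
y3 = s (x1 - x3) - y1 mod 47 = 41 * (13 - 4) - 13 = 27

P + Q = (4, 27)


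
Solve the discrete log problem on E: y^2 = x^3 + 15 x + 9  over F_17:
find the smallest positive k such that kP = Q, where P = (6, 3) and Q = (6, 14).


Enumerate multiples of P until we hit Q = (6, 14):
  1P = (6, 3)
  2P = (13, 15)
  3P = (11, 3)
  4P = (0, 14)
  5P = (12, 8)
  6P = (3, 8)
  7P = (7, 10)
  8P = (2, 8)
  9P = (1, 12)
  10P = (1, 5)
  11P = (2, 9)
  12P = (7, 7)
  13P = (3, 9)
  14P = (12, 9)
  15P = (0, 3)
  16P = (11, 14)
  17P = (13, 2)
  18P = (6, 14)
Match found at i = 18.

k = 18


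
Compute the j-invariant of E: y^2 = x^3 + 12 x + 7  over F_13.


Delta = -16(4 a^3 + 27 b^2) mod 13 = 8
-1728 * (4 a)^3 = -1728 * (4*12)^3 mod 13 = 1
j = 1 * 8^(-1) mod 13 = 5

j = 5 (mod 13)


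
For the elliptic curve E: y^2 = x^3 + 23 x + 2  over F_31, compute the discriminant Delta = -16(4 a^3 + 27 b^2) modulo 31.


4 a^3 + 27 b^2 = 4*23^3 + 27*2^2 = 48668 + 108 = 48776
Delta = -16 * (48776) = -780416
Delta mod 31 = 9

Delta = 9 (mod 31)


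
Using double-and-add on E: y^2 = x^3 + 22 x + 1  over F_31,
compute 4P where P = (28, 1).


k = 4 = 100_2 (binary, LSB first: 001)
Double-and-add from P = (28, 1):
  bit 0 = 0: acc unchanged = O
  bit 1 = 0: acc unchanged = O
  bit 2 = 1: acc = O + (26, 18) = (26, 18)

4P = (26, 18)


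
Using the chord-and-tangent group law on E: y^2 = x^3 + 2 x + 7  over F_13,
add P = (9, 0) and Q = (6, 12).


P != Q, so use the chord formula.
s = (y2 - y1) / (x2 - x1) = (12) / (10) mod 13 = 9
x3 = s^2 - x1 - x2 mod 13 = 9^2 - 9 - 6 = 1
y3 = s (x1 - x3) - y1 mod 13 = 9 * (9 - 1) - 0 = 7

P + Q = (1, 7)


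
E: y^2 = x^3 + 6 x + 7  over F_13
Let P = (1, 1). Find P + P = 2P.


Doubling: s = (3 x1^2 + a) / (2 y1)
s = (3*1^2 + 6) / (2*1) mod 13 = 11
x3 = s^2 - 2 x1 mod 13 = 11^2 - 2*1 = 2
y3 = s (x1 - x3) - y1 mod 13 = 11 * (1 - 2) - 1 = 1

2P = (2, 1)


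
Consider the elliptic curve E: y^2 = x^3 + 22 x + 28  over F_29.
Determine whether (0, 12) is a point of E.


Check whether y^2 = x^3 + 22 x + 28 (mod 29) for (x, y) = (0, 12).
LHS: y^2 = 12^2 mod 29 = 28
RHS: x^3 + 22 x + 28 = 0^3 + 22*0 + 28 mod 29 = 28
LHS = RHS

Yes, on the curve


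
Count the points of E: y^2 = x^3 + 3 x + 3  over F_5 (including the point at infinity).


For each x in F_5, count y with y^2 = x^3 + 3 x + 3 mod 5:
  x = 3: RHS = 4, y in [2, 3]  -> 2 point(s)
  x = 4: RHS = 4, y in [2, 3]  -> 2 point(s)
Affine points: 4. Add the point at infinity: total = 5.

#E(F_5) = 5


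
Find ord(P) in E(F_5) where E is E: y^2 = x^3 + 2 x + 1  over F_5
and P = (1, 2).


Compute successive multiples of P until we hit O:
  1P = (1, 2)
  2P = (3, 3)
  3P = (0, 1)
  4P = (0, 4)
  5P = (3, 2)
  6P = (1, 3)
  7P = O

ord(P) = 7


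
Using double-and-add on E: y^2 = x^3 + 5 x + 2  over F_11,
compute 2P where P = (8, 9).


k = 2 = 10_2 (binary, LSB first: 01)
Double-and-add from P = (8, 9):
  bit 0 = 0: acc unchanged = O
  bit 1 = 1: acc = O + (4, 3) = (4, 3)

2P = (4, 3)


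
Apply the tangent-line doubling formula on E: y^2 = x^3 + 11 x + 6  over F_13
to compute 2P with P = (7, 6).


Doubling: s = (3 x1^2 + a) / (2 y1)
s = (3*7^2 + 11) / (2*6) mod 13 = 11
x3 = s^2 - 2 x1 mod 13 = 11^2 - 2*7 = 3
y3 = s (x1 - x3) - y1 mod 13 = 11 * (7 - 3) - 6 = 12

2P = (3, 12)


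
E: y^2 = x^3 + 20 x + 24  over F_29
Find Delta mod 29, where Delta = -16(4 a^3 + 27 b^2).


4 a^3 + 27 b^2 = 4*20^3 + 27*24^2 = 32000 + 15552 = 47552
Delta = -16 * (47552) = -760832
Delta mod 29 = 12

Delta = 12 (mod 29)


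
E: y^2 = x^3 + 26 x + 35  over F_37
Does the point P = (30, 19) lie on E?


Check whether y^2 = x^3 + 26 x + 35 (mod 37) for (x, y) = (30, 19).
LHS: y^2 = 19^2 mod 37 = 28
RHS: x^3 + 26 x + 35 = 30^3 + 26*30 + 35 mod 37 = 28
LHS = RHS

Yes, on the curve


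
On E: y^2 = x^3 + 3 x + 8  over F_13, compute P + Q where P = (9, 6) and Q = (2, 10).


P != Q, so use the chord formula.
s = (y2 - y1) / (x2 - x1) = (4) / (6) mod 13 = 5
x3 = s^2 - x1 - x2 mod 13 = 5^2 - 9 - 2 = 1
y3 = s (x1 - x3) - y1 mod 13 = 5 * (9 - 1) - 6 = 8

P + Q = (1, 8)


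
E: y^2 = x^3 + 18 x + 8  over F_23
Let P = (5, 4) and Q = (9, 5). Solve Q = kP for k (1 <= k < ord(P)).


Enumerate multiples of P until we hit Q = (9, 5):
  1P = (5, 4)
  2P = (22, 14)
  3P = (9, 18)
  4P = (4, 11)
  5P = (17, 11)
  6P = (13, 22)
  7P = (0, 13)
  8P = (1, 21)
  9P = (2, 12)
  10P = (18, 0)
  11P = (2, 11)
  12P = (1, 2)
  13P = (0, 10)
  14P = (13, 1)
  15P = (17, 12)
  16P = (4, 12)
  17P = (9, 5)
Match found at i = 17.

k = 17


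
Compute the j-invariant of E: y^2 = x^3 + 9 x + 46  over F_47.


Delta = -16(4 a^3 + 27 b^2) mod 47 = 6
-1728 * (4 a)^3 = -1728 * (4*9)^3 mod 47 = 23
j = 23 * 6^(-1) mod 47 = 43

j = 43 (mod 47)


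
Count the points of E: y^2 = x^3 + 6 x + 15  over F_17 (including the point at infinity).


For each x in F_17, count y with y^2 = x^3 + 6 x + 15 mod 17:
  x = 0: RHS = 15, y in [7, 10]  -> 2 point(s)
  x = 2: RHS = 1, y in [1, 16]  -> 2 point(s)
  x = 3: RHS = 9, y in [3, 14]  -> 2 point(s)
  x = 4: RHS = 1, y in [1, 16]  -> 2 point(s)
  x = 5: RHS = 0, y in [0]  -> 1 point(s)
  x = 7: RHS = 9, y in [3, 14]  -> 2 point(s)
  x = 9: RHS = 16, y in [4, 13]  -> 2 point(s)
  x = 10: RHS = 4, y in [2, 15]  -> 2 point(s)
  x = 11: RHS = 1, y in [1, 16]  -> 2 point(s)
  x = 12: RHS = 13, y in [8, 9]  -> 2 point(s)
  x = 14: RHS = 4, y in [2, 15]  -> 2 point(s)
  x = 16: RHS = 8, y in [5, 12]  -> 2 point(s)
Affine points: 23. Add the point at infinity: total = 24.

#E(F_17) = 24


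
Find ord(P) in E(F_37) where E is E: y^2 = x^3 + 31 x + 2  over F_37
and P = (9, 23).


Compute successive multiples of P until we hit O:
  1P = (9, 23)
  2P = (30, 16)
  3P = (31, 9)
  4P = (13, 30)
  5P = (25, 23)
  6P = (3, 14)
  7P = (18, 19)
  8P = (7, 9)
  ... (continuing to 39P)
  39P = O

ord(P) = 39


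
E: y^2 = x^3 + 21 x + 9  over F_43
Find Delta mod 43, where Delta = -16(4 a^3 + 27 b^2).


4 a^3 + 27 b^2 = 4*21^3 + 27*9^2 = 37044 + 2187 = 39231
Delta = -16 * (39231) = -627696
Delta mod 43 = 18

Delta = 18 (mod 43)


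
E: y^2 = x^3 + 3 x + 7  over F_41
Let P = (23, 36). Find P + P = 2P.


Doubling: s = (3 x1^2 + a) / (2 y1)
s = (3*23^2 + 3) / (2*36) mod 41 = 5
x3 = s^2 - 2 x1 mod 41 = 5^2 - 2*23 = 20
y3 = s (x1 - x3) - y1 mod 41 = 5 * (23 - 20) - 36 = 20

2P = (20, 20)


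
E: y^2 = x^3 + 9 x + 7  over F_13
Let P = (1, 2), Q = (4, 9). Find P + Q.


P != Q, so use the chord formula.
s = (y2 - y1) / (x2 - x1) = (7) / (3) mod 13 = 11
x3 = s^2 - x1 - x2 mod 13 = 11^2 - 1 - 4 = 12
y3 = s (x1 - x3) - y1 mod 13 = 11 * (1 - 12) - 2 = 7

P + Q = (12, 7)


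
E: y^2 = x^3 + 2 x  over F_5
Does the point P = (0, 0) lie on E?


Check whether y^2 = x^3 + 2 x + 0 (mod 5) for (x, y) = (0, 0).
LHS: y^2 = 0^2 mod 5 = 0
RHS: x^3 + 2 x + 0 = 0^3 + 2*0 + 0 mod 5 = 0
LHS = RHS

Yes, on the curve


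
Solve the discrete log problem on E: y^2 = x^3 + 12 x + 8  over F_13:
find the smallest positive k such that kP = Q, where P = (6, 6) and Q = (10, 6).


Enumerate multiples of P until we hit Q = (10, 6):
  1P = (6, 6)
  2P = (10, 6)
Match found at i = 2.

k = 2


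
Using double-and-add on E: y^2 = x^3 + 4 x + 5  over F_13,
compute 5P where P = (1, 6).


k = 5 = 101_2 (binary, LSB first: 101)
Double-and-add from P = (1, 6):
  bit 0 = 1: acc = O + (1, 6) = (1, 6)
  bit 1 = 0: acc unchanged = (1, 6)
  bit 2 = 1: acc = (1, 6) + (9, 4) = (12, 0)

5P = (12, 0)


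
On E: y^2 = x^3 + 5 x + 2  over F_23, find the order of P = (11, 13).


Compute successive multiples of P until we hit O:
  1P = (11, 13)
  2P = (1, 10)
  3P = (15, 18)
  4P = (0, 18)
  5P = (20, 12)
  6P = (17, 3)
  7P = (8, 5)
  8P = (6, 8)
  ... (continuing to 21P)
  21P = O

ord(P) = 21


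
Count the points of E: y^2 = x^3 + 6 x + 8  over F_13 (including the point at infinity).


For each x in F_13, count y with y^2 = x^3 + 6 x + 8 mod 13:
  x = 3: RHS = 1, y in [1, 12]  -> 2 point(s)
  x = 6: RHS = 0, y in [0]  -> 1 point(s)
  x = 7: RHS = 3, y in [4, 9]  -> 2 point(s)
  x = 8: RHS = 9, y in [3, 10]  -> 2 point(s)
  x = 11: RHS = 1, y in [1, 12]  -> 2 point(s)
  x = 12: RHS = 1, y in [1, 12]  -> 2 point(s)
Affine points: 11. Add the point at infinity: total = 12.

#E(F_13) = 12


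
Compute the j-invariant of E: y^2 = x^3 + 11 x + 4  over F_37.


Delta = -16(4 a^3 + 27 b^2) mod 37 = 34
-1728 * (4 a)^3 = -1728 * (4*11)^3 mod 37 = 36
j = 36 * 34^(-1) mod 37 = 25

j = 25 (mod 37)


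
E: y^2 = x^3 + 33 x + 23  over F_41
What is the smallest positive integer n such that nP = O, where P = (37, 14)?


Compute successive multiples of P until we hit O:
  1P = (37, 14)
  2P = (0, 33)
  3P = (24, 17)
  4P = (31, 13)
  5P = (22, 9)
  6P = (14, 21)
  7P = (29, 21)
  8P = (11, 35)
  ... (continuing to 44P)
  44P = O

ord(P) = 44


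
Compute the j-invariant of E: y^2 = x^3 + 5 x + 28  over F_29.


Delta = -16(4 a^3 + 27 b^2) mod 29 = 7
-1728 * (4 a)^3 = -1728 * (4*5)^3 mod 29 = 10
j = 10 * 7^(-1) mod 29 = 18

j = 18 (mod 29)


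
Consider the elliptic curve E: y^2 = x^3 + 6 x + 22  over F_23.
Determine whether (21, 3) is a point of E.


Check whether y^2 = x^3 + 6 x + 22 (mod 23) for (x, y) = (21, 3).
LHS: y^2 = 3^2 mod 23 = 9
RHS: x^3 + 6 x + 22 = 21^3 + 6*21 + 22 mod 23 = 2
LHS != RHS

No, not on the curve


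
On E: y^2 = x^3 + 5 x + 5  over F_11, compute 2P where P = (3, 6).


Doubling: s = (3 x1^2 + a) / (2 y1)
s = (3*3^2 + 5) / (2*6) mod 11 = 10
x3 = s^2 - 2 x1 mod 11 = 10^2 - 2*3 = 6
y3 = s (x1 - x3) - y1 mod 11 = 10 * (3 - 6) - 6 = 8

2P = (6, 8)
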